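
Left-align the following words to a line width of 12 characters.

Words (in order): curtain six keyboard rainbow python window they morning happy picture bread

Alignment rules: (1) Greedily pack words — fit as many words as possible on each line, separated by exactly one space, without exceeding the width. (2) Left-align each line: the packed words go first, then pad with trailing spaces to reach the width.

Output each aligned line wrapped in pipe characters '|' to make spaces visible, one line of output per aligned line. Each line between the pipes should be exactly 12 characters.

Line 1: ['curtain', 'six'] (min_width=11, slack=1)
Line 2: ['keyboard'] (min_width=8, slack=4)
Line 3: ['rainbow'] (min_width=7, slack=5)
Line 4: ['python'] (min_width=6, slack=6)
Line 5: ['window', 'they'] (min_width=11, slack=1)
Line 6: ['morning'] (min_width=7, slack=5)
Line 7: ['happy'] (min_width=5, slack=7)
Line 8: ['picture'] (min_width=7, slack=5)
Line 9: ['bread'] (min_width=5, slack=7)

Answer: |curtain six |
|keyboard    |
|rainbow     |
|python      |
|window they |
|morning     |
|happy       |
|picture     |
|bread       |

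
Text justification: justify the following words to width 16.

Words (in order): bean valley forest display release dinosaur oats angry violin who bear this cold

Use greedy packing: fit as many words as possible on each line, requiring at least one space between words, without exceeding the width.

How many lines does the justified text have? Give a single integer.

Answer: 6

Derivation:
Line 1: ['bean', 'valley'] (min_width=11, slack=5)
Line 2: ['forest', 'display'] (min_width=14, slack=2)
Line 3: ['release', 'dinosaur'] (min_width=16, slack=0)
Line 4: ['oats', 'angry'] (min_width=10, slack=6)
Line 5: ['violin', 'who', 'bear'] (min_width=15, slack=1)
Line 6: ['this', 'cold'] (min_width=9, slack=7)
Total lines: 6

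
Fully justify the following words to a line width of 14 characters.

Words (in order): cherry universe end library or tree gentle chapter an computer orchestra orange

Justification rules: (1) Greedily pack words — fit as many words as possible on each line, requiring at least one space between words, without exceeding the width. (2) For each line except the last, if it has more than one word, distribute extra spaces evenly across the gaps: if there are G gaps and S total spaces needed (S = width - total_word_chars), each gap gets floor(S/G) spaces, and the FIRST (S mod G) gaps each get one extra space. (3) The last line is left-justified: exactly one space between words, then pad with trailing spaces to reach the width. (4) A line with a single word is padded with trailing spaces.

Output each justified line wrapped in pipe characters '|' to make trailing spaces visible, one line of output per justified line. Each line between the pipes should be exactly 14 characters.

Line 1: ['cherry'] (min_width=6, slack=8)
Line 2: ['universe', 'end'] (min_width=12, slack=2)
Line 3: ['library', 'or'] (min_width=10, slack=4)
Line 4: ['tree', 'gentle'] (min_width=11, slack=3)
Line 5: ['chapter', 'an'] (min_width=10, slack=4)
Line 6: ['computer'] (min_width=8, slack=6)
Line 7: ['orchestra'] (min_width=9, slack=5)
Line 8: ['orange'] (min_width=6, slack=8)

Answer: |cherry        |
|universe   end|
|library     or|
|tree    gentle|
|chapter     an|
|computer      |
|orchestra     |
|orange        |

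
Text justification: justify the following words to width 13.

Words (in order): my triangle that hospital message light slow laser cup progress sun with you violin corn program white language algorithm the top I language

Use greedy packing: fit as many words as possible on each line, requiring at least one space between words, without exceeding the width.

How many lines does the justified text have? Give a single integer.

Line 1: ['my', 'triangle'] (min_width=11, slack=2)
Line 2: ['that', 'hospital'] (min_width=13, slack=0)
Line 3: ['message', 'light'] (min_width=13, slack=0)
Line 4: ['slow', 'laser'] (min_width=10, slack=3)
Line 5: ['cup', 'progress'] (min_width=12, slack=1)
Line 6: ['sun', 'with', 'you'] (min_width=12, slack=1)
Line 7: ['violin', 'corn'] (min_width=11, slack=2)
Line 8: ['program', 'white'] (min_width=13, slack=0)
Line 9: ['language'] (min_width=8, slack=5)
Line 10: ['algorithm', 'the'] (min_width=13, slack=0)
Line 11: ['top', 'I'] (min_width=5, slack=8)
Line 12: ['language'] (min_width=8, slack=5)
Total lines: 12

Answer: 12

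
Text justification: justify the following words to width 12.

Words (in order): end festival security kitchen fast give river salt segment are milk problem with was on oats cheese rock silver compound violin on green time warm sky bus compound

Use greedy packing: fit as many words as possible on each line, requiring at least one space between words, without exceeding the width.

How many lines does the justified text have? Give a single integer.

Answer: 15

Derivation:
Line 1: ['end', 'festival'] (min_width=12, slack=0)
Line 2: ['security'] (min_width=8, slack=4)
Line 3: ['kitchen', 'fast'] (min_width=12, slack=0)
Line 4: ['give', 'river'] (min_width=10, slack=2)
Line 5: ['salt', 'segment'] (min_width=12, slack=0)
Line 6: ['are', 'milk'] (min_width=8, slack=4)
Line 7: ['problem', 'with'] (min_width=12, slack=0)
Line 8: ['was', 'on', 'oats'] (min_width=11, slack=1)
Line 9: ['cheese', 'rock'] (min_width=11, slack=1)
Line 10: ['silver'] (min_width=6, slack=6)
Line 11: ['compound'] (min_width=8, slack=4)
Line 12: ['violin', 'on'] (min_width=9, slack=3)
Line 13: ['green', 'time'] (min_width=10, slack=2)
Line 14: ['warm', 'sky', 'bus'] (min_width=12, slack=0)
Line 15: ['compound'] (min_width=8, slack=4)
Total lines: 15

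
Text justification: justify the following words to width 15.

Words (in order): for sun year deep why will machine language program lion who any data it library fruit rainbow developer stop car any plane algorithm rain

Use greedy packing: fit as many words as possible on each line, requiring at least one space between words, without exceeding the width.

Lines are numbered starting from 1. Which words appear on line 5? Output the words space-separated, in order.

Answer: program lion

Derivation:
Line 1: ['for', 'sun', 'year'] (min_width=12, slack=3)
Line 2: ['deep', 'why', 'will'] (min_width=13, slack=2)
Line 3: ['machine'] (min_width=7, slack=8)
Line 4: ['language'] (min_width=8, slack=7)
Line 5: ['program', 'lion'] (min_width=12, slack=3)
Line 6: ['who', 'any', 'data', 'it'] (min_width=15, slack=0)
Line 7: ['library', 'fruit'] (min_width=13, slack=2)
Line 8: ['rainbow'] (min_width=7, slack=8)
Line 9: ['developer', 'stop'] (min_width=14, slack=1)
Line 10: ['car', 'any', 'plane'] (min_width=13, slack=2)
Line 11: ['algorithm', 'rain'] (min_width=14, slack=1)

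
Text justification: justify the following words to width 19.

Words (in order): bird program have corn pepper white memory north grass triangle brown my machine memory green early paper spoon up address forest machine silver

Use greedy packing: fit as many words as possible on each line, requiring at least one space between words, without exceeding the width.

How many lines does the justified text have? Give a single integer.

Answer: 9

Derivation:
Line 1: ['bird', 'program', 'have'] (min_width=17, slack=2)
Line 2: ['corn', 'pepper', 'white'] (min_width=17, slack=2)
Line 3: ['memory', 'north', 'grass'] (min_width=18, slack=1)
Line 4: ['triangle', 'brown', 'my'] (min_width=17, slack=2)
Line 5: ['machine', 'memory'] (min_width=14, slack=5)
Line 6: ['green', 'early', 'paper'] (min_width=17, slack=2)
Line 7: ['spoon', 'up', 'address'] (min_width=16, slack=3)
Line 8: ['forest', 'machine'] (min_width=14, slack=5)
Line 9: ['silver'] (min_width=6, slack=13)
Total lines: 9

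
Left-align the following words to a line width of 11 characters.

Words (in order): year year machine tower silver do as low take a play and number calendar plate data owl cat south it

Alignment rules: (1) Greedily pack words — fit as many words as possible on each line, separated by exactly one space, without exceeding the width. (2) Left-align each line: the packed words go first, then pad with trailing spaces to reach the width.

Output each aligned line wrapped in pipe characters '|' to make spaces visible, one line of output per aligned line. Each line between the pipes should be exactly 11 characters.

Answer: |year year  |
|machine    |
|tower      |
|silver do  |
|as low take|
|a play and |
|number     |
|calendar   |
|plate data |
|owl cat    |
|south it   |

Derivation:
Line 1: ['year', 'year'] (min_width=9, slack=2)
Line 2: ['machine'] (min_width=7, slack=4)
Line 3: ['tower'] (min_width=5, slack=6)
Line 4: ['silver', 'do'] (min_width=9, slack=2)
Line 5: ['as', 'low', 'take'] (min_width=11, slack=0)
Line 6: ['a', 'play', 'and'] (min_width=10, slack=1)
Line 7: ['number'] (min_width=6, slack=5)
Line 8: ['calendar'] (min_width=8, slack=3)
Line 9: ['plate', 'data'] (min_width=10, slack=1)
Line 10: ['owl', 'cat'] (min_width=7, slack=4)
Line 11: ['south', 'it'] (min_width=8, slack=3)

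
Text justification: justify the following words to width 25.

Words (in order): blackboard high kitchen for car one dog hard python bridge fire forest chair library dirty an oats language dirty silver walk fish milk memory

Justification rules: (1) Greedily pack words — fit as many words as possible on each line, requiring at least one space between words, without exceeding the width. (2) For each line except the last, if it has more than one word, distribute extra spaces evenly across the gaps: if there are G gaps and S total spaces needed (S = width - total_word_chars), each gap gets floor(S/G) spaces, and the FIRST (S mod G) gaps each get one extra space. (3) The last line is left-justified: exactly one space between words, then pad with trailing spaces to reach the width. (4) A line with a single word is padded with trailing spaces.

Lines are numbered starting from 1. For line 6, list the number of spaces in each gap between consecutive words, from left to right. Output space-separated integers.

Line 1: ['blackboard', 'high', 'kitchen'] (min_width=23, slack=2)
Line 2: ['for', 'car', 'one', 'dog', 'hard'] (min_width=20, slack=5)
Line 3: ['python', 'bridge', 'fire', 'forest'] (min_width=25, slack=0)
Line 4: ['chair', 'library', 'dirty', 'an'] (min_width=22, slack=3)
Line 5: ['oats', 'language', 'dirty'] (min_width=19, slack=6)
Line 6: ['silver', 'walk', 'fish', 'milk'] (min_width=21, slack=4)
Line 7: ['memory'] (min_width=6, slack=19)

Answer: 3 2 2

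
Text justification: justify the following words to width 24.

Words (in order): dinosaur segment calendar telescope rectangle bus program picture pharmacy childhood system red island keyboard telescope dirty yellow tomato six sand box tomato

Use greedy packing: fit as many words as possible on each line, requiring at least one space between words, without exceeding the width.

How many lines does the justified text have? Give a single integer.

Answer: 9

Derivation:
Line 1: ['dinosaur', 'segment'] (min_width=16, slack=8)
Line 2: ['calendar', 'telescope'] (min_width=18, slack=6)
Line 3: ['rectangle', 'bus', 'program'] (min_width=21, slack=3)
Line 4: ['picture', 'pharmacy'] (min_width=16, slack=8)
Line 5: ['childhood', 'system', 'red'] (min_width=20, slack=4)
Line 6: ['island', 'keyboard'] (min_width=15, slack=9)
Line 7: ['telescope', 'dirty', 'yellow'] (min_width=22, slack=2)
Line 8: ['tomato', 'six', 'sand', 'box'] (min_width=19, slack=5)
Line 9: ['tomato'] (min_width=6, slack=18)
Total lines: 9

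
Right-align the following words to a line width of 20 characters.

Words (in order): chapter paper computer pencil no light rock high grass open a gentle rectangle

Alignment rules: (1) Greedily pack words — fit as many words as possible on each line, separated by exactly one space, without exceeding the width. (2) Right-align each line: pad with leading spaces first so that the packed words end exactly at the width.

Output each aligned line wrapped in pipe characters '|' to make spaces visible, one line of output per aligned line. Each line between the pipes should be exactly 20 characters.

Line 1: ['chapter', 'paper'] (min_width=13, slack=7)
Line 2: ['computer', 'pencil', 'no'] (min_width=18, slack=2)
Line 3: ['light', 'rock', 'high'] (min_width=15, slack=5)
Line 4: ['grass', 'open', 'a', 'gentle'] (min_width=19, slack=1)
Line 5: ['rectangle'] (min_width=9, slack=11)

Answer: |       chapter paper|
|  computer pencil no|
|     light rock high|
| grass open a gentle|
|           rectangle|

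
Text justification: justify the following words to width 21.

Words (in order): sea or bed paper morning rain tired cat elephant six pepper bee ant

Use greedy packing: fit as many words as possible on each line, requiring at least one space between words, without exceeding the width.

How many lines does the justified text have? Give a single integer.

Answer: 4

Derivation:
Line 1: ['sea', 'or', 'bed', 'paper'] (min_width=16, slack=5)
Line 2: ['morning', 'rain', 'tired'] (min_width=18, slack=3)
Line 3: ['cat', 'elephant', 'six'] (min_width=16, slack=5)
Line 4: ['pepper', 'bee', 'ant'] (min_width=14, slack=7)
Total lines: 4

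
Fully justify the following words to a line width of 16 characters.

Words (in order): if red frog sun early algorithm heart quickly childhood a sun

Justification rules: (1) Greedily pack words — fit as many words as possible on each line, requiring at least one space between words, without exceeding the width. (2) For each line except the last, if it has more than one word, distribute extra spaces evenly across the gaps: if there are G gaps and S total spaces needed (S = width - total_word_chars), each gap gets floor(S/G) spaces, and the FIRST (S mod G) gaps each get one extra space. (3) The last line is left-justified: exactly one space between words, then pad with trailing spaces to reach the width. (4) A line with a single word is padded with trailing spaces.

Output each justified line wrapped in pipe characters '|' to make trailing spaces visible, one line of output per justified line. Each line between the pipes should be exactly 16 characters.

Line 1: ['if', 'red', 'frog', 'sun'] (min_width=15, slack=1)
Line 2: ['early', 'algorithm'] (min_width=15, slack=1)
Line 3: ['heart', 'quickly'] (min_width=13, slack=3)
Line 4: ['childhood', 'a', 'sun'] (min_width=15, slack=1)

Answer: |if  red frog sun|
|early  algorithm|
|heart    quickly|
|childhood a sun |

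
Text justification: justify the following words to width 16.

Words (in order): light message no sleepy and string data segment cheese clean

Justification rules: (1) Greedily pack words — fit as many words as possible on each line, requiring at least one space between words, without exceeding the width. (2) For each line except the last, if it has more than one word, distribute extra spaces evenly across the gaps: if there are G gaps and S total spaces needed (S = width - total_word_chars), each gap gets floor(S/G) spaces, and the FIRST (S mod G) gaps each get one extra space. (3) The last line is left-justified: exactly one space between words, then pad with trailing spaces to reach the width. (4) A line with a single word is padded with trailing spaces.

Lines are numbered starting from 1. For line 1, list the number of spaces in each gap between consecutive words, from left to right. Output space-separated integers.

Answer: 1 1

Derivation:
Line 1: ['light', 'message', 'no'] (min_width=16, slack=0)
Line 2: ['sleepy', 'and'] (min_width=10, slack=6)
Line 3: ['string', 'data'] (min_width=11, slack=5)
Line 4: ['segment', 'cheese'] (min_width=14, slack=2)
Line 5: ['clean'] (min_width=5, slack=11)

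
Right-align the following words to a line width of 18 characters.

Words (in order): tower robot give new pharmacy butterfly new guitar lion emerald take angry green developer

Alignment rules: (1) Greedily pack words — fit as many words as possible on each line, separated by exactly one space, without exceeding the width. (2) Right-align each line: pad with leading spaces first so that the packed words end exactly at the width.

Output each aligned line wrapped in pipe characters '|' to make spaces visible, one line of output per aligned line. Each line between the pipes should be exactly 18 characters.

Answer: |  tower robot give|
|      new pharmacy|
|     butterfly new|
|       guitar lion|
|emerald take angry|
|   green developer|

Derivation:
Line 1: ['tower', 'robot', 'give'] (min_width=16, slack=2)
Line 2: ['new', 'pharmacy'] (min_width=12, slack=6)
Line 3: ['butterfly', 'new'] (min_width=13, slack=5)
Line 4: ['guitar', 'lion'] (min_width=11, slack=7)
Line 5: ['emerald', 'take', 'angry'] (min_width=18, slack=0)
Line 6: ['green', 'developer'] (min_width=15, slack=3)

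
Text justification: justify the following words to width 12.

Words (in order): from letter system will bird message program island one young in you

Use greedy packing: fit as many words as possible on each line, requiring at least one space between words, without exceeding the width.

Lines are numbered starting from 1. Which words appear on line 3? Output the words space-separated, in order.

Answer: bird message

Derivation:
Line 1: ['from', 'letter'] (min_width=11, slack=1)
Line 2: ['system', 'will'] (min_width=11, slack=1)
Line 3: ['bird', 'message'] (min_width=12, slack=0)
Line 4: ['program'] (min_width=7, slack=5)
Line 5: ['island', 'one'] (min_width=10, slack=2)
Line 6: ['young', 'in', 'you'] (min_width=12, slack=0)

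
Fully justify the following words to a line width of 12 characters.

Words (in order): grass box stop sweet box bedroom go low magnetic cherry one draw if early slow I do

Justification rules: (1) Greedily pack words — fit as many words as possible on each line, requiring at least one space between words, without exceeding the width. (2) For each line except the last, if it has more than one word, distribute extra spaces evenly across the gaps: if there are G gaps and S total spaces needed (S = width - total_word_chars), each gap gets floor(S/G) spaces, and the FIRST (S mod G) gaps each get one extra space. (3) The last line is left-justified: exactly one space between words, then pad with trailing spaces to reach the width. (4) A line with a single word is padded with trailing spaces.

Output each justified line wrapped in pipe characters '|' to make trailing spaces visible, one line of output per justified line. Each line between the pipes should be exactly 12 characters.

Line 1: ['grass', 'box'] (min_width=9, slack=3)
Line 2: ['stop', 'sweet'] (min_width=10, slack=2)
Line 3: ['box', 'bedroom'] (min_width=11, slack=1)
Line 4: ['go', 'low'] (min_width=6, slack=6)
Line 5: ['magnetic'] (min_width=8, slack=4)
Line 6: ['cherry', 'one'] (min_width=10, slack=2)
Line 7: ['draw', 'if'] (min_width=7, slack=5)
Line 8: ['early', 'slow', 'I'] (min_width=12, slack=0)
Line 9: ['do'] (min_width=2, slack=10)

Answer: |grass    box|
|stop   sweet|
|box  bedroom|
|go       low|
|magnetic    |
|cherry   one|
|draw      if|
|early slow I|
|do          |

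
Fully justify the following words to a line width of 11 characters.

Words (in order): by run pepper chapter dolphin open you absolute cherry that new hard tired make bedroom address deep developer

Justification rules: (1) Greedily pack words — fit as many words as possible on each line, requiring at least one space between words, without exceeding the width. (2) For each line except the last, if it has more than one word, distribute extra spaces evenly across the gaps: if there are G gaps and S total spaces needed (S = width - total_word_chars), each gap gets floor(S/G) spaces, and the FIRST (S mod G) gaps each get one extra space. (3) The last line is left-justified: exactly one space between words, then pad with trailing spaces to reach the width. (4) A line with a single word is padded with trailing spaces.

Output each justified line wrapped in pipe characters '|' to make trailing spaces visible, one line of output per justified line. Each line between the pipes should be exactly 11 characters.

Answer: |by      run|
|pepper     |
|chapter    |
|dolphin    |
|open    you|
|absolute   |
|cherry that|
|new    hard|
|tired  make|
|bedroom    |
|address    |
|deep       |
|developer  |

Derivation:
Line 1: ['by', 'run'] (min_width=6, slack=5)
Line 2: ['pepper'] (min_width=6, slack=5)
Line 3: ['chapter'] (min_width=7, slack=4)
Line 4: ['dolphin'] (min_width=7, slack=4)
Line 5: ['open', 'you'] (min_width=8, slack=3)
Line 6: ['absolute'] (min_width=8, slack=3)
Line 7: ['cherry', 'that'] (min_width=11, slack=0)
Line 8: ['new', 'hard'] (min_width=8, slack=3)
Line 9: ['tired', 'make'] (min_width=10, slack=1)
Line 10: ['bedroom'] (min_width=7, slack=4)
Line 11: ['address'] (min_width=7, slack=4)
Line 12: ['deep'] (min_width=4, slack=7)
Line 13: ['developer'] (min_width=9, slack=2)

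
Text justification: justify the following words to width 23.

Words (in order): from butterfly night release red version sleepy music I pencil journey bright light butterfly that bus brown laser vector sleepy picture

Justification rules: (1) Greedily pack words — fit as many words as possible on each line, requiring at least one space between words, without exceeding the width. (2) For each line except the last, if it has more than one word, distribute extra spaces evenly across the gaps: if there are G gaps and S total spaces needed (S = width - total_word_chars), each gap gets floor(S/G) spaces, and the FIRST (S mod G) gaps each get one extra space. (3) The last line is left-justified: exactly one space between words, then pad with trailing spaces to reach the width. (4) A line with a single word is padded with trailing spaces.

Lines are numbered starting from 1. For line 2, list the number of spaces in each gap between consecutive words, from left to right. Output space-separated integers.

Answer: 3 3

Derivation:
Line 1: ['from', 'butterfly', 'night'] (min_width=20, slack=3)
Line 2: ['release', 'red', 'version'] (min_width=19, slack=4)
Line 3: ['sleepy', 'music', 'I', 'pencil'] (min_width=21, slack=2)
Line 4: ['journey', 'bright', 'light'] (min_width=20, slack=3)
Line 5: ['butterfly', 'that', 'bus'] (min_width=18, slack=5)
Line 6: ['brown', 'laser', 'vector'] (min_width=18, slack=5)
Line 7: ['sleepy', 'picture'] (min_width=14, slack=9)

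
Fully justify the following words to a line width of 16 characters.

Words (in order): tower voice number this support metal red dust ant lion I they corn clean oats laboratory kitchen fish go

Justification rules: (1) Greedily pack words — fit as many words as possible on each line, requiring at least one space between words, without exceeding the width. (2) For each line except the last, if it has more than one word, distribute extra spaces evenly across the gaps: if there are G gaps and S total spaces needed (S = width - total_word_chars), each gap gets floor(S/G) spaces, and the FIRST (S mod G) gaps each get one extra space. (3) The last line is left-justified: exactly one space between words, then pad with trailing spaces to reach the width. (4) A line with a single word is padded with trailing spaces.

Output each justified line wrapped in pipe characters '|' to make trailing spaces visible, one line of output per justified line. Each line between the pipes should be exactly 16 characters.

Line 1: ['tower', 'voice'] (min_width=11, slack=5)
Line 2: ['number', 'this'] (min_width=11, slack=5)
Line 3: ['support', 'metal'] (min_width=13, slack=3)
Line 4: ['red', 'dust', 'ant'] (min_width=12, slack=4)
Line 5: ['lion', 'I', 'they', 'corn'] (min_width=16, slack=0)
Line 6: ['clean', 'oats'] (min_width=10, slack=6)
Line 7: ['laboratory'] (min_width=10, slack=6)
Line 8: ['kitchen', 'fish', 'go'] (min_width=15, slack=1)

Answer: |tower      voice|
|number      this|
|support    metal|
|red   dust   ant|
|lion I they corn|
|clean       oats|
|laboratory      |
|kitchen fish go |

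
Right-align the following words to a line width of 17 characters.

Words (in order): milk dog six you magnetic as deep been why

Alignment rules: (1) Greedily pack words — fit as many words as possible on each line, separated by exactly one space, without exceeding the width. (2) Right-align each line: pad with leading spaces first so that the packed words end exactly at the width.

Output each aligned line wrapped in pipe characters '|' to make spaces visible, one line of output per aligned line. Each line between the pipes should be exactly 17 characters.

Line 1: ['milk', 'dog', 'six', 'you'] (min_width=16, slack=1)
Line 2: ['magnetic', 'as', 'deep'] (min_width=16, slack=1)
Line 3: ['been', 'why'] (min_width=8, slack=9)

Answer: | milk dog six you|
| magnetic as deep|
|         been why|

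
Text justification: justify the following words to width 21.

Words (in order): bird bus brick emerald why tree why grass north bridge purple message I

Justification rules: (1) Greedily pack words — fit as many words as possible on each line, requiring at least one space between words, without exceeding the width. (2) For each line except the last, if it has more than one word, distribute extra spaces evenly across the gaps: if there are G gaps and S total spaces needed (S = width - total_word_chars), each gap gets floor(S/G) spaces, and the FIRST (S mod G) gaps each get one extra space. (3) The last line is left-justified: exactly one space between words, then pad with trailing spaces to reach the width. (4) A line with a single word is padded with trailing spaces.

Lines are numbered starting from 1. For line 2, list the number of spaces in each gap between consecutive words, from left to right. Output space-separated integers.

Answer: 2 1 1

Derivation:
Line 1: ['bird', 'bus', 'brick'] (min_width=14, slack=7)
Line 2: ['emerald', 'why', 'tree', 'why'] (min_width=20, slack=1)
Line 3: ['grass', 'north', 'bridge'] (min_width=18, slack=3)
Line 4: ['purple', 'message', 'I'] (min_width=16, slack=5)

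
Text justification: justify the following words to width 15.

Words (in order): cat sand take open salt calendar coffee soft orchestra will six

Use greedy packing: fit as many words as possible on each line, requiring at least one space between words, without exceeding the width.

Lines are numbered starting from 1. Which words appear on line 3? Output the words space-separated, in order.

Line 1: ['cat', 'sand', 'take'] (min_width=13, slack=2)
Line 2: ['open', 'salt'] (min_width=9, slack=6)
Line 3: ['calendar', 'coffee'] (min_width=15, slack=0)
Line 4: ['soft', 'orchestra'] (min_width=14, slack=1)
Line 5: ['will', 'six'] (min_width=8, slack=7)

Answer: calendar coffee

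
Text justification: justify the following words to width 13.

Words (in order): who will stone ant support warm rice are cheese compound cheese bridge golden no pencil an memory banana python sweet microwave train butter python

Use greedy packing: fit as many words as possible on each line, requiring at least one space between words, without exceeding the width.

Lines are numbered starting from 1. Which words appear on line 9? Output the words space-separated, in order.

Answer: pencil an

Derivation:
Line 1: ['who', 'will'] (min_width=8, slack=5)
Line 2: ['stone', 'ant'] (min_width=9, slack=4)
Line 3: ['support', 'warm'] (min_width=12, slack=1)
Line 4: ['rice', 'are'] (min_width=8, slack=5)
Line 5: ['cheese'] (min_width=6, slack=7)
Line 6: ['compound'] (min_width=8, slack=5)
Line 7: ['cheese', 'bridge'] (min_width=13, slack=0)
Line 8: ['golden', 'no'] (min_width=9, slack=4)
Line 9: ['pencil', 'an'] (min_width=9, slack=4)
Line 10: ['memory', 'banana'] (min_width=13, slack=0)
Line 11: ['python', 'sweet'] (min_width=12, slack=1)
Line 12: ['microwave'] (min_width=9, slack=4)
Line 13: ['train', 'butter'] (min_width=12, slack=1)
Line 14: ['python'] (min_width=6, slack=7)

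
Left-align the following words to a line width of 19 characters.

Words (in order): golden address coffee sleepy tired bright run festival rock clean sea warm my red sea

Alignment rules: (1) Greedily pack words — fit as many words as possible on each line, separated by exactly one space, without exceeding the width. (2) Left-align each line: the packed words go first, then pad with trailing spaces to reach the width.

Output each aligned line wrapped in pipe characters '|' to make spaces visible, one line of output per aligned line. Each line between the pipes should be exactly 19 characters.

Answer: |golden address     |
|coffee sleepy tired|
|bright run festival|
|rock clean sea warm|
|my red sea         |

Derivation:
Line 1: ['golden', 'address'] (min_width=14, slack=5)
Line 2: ['coffee', 'sleepy', 'tired'] (min_width=19, slack=0)
Line 3: ['bright', 'run', 'festival'] (min_width=19, slack=0)
Line 4: ['rock', 'clean', 'sea', 'warm'] (min_width=19, slack=0)
Line 5: ['my', 'red', 'sea'] (min_width=10, slack=9)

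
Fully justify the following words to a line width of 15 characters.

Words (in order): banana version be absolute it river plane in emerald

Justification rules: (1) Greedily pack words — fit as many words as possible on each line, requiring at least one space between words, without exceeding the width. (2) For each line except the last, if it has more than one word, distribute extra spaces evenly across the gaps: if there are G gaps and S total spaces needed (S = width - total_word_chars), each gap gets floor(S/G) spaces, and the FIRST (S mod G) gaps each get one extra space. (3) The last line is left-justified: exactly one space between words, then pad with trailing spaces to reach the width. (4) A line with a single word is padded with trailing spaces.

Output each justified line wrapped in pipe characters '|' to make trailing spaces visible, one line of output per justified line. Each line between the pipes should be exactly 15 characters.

Answer: |banana  version|
|be  absolute it|
|river  plane in|
|emerald        |

Derivation:
Line 1: ['banana', 'version'] (min_width=14, slack=1)
Line 2: ['be', 'absolute', 'it'] (min_width=14, slack=1)
Line 3: ['river', 'plane', 'in'] (min_width=14, slack=1)
Line 4: ['emerald'] (min_width=7, slack=8)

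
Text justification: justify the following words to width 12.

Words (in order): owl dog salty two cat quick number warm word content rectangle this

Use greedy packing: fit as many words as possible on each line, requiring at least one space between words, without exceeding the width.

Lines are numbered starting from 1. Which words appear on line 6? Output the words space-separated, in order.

Answer: rectangle

Derivation:
Line 1: ['owl', 'dog'] (min_width=7, slack=5)
Line 2: ['salty', 'two'] (min_width=9, slack=3)
Line 3: ['cat', 'quick'] (min_width=9, slack=3)
Line 4: ['number', 'warm'] (min_width=11, slack=1)
Line 5: ['word', 'content'] (min_width=12, slack=0)
Line 6: ['rectangle'] (min_width=9, slack=3)
Line 7: ['this'] (min_width=4, slack=8)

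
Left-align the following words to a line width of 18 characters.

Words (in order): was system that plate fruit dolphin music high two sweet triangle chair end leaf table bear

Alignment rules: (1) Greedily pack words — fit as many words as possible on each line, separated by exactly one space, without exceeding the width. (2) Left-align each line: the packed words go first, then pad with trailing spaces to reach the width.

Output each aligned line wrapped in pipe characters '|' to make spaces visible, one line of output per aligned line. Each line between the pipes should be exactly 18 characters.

Line 1: ['was', 'system', 'that'] (min_width=15, slack=3)
Line 2: ['plate', 'fruit'] (min_width=11, slack=7)
Line 3: ['dolphin', 'music', 'high'] (min_width=18, slack=0)
Line 4: ['two', 'sweet', 'triangle'] (min_width=18, slack=0)
Line 5: ['chair', 'end', 'leaf'] (min_width=14, slack=4)
Line 6: ['table', 'bear'] (min_width=10, slack=8)

Answer: |was system that   |
|plate fruit       |
|dolphin music high|
|two sweet triangle|
|chair end leaf    |
|table bear        |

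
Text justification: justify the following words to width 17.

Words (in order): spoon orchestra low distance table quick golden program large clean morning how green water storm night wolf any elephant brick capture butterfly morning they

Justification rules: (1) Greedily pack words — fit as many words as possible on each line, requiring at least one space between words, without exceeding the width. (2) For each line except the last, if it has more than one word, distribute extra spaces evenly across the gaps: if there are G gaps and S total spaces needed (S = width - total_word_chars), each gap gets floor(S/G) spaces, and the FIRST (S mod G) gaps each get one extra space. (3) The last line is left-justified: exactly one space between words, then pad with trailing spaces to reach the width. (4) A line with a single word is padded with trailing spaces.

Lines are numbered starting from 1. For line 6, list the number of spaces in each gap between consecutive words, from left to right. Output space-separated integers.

Answer: 1 1

Derivation:
Line 1: ['spoon', 'orchestra'] (min_width=15, slack=2)
Line 2: ['low', 'distance'] (min_width=12, slack=5)
Line 3: ['table', 'quick'] (min_width=11, slack=6)
Line 4: ['golden', 'program'] (min_width=14, slack=3)
Line 5: ['large', 'clean'] (min_width=11, slack=6)
Line 6: ['morning', 'how', 'green'] (min_width=17, slack=0)
Line 7: ['water', 'storm', 'night'] (min_width=17, slack=0)
Line 8: ['wolf', 'any', 'elephant'] (min_width=17, slack=0)
Line 9: ['brick', 'capture'] (min_width=13, slack=4)
Line 10: ['butterfly', 'morning'] (min_width=17, slack=0)
Line 11: ['they'] (min_width=4, slack=13)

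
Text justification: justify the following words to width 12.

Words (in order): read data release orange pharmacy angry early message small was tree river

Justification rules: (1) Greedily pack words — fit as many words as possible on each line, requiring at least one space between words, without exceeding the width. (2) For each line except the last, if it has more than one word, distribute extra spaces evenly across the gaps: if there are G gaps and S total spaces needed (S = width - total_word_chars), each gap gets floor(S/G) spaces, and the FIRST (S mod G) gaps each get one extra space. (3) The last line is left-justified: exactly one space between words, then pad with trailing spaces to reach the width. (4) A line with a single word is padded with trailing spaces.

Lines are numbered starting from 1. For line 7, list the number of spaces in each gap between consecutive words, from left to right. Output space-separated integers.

Answer: 4

Derivation:
Line 1: ['read', 'data'] (min_width=9, slack=3)
Line 2: ['release'] (min_width=7, slack=5)
Line 3: ['orange'] (min_width=6, slack=6)
Line 4: ['pharmacy'] (min_width=8, slack=4)
Line 5: ['angry', 'early'] (min_width=11, slack=1)
Line 6: ['message'] (min_width=7, slack=5)
Line 7: ['small', 'was'] (min_width=9, slack=3)
Line 8: ['tree', 'river'] (min_width=10, slack=2)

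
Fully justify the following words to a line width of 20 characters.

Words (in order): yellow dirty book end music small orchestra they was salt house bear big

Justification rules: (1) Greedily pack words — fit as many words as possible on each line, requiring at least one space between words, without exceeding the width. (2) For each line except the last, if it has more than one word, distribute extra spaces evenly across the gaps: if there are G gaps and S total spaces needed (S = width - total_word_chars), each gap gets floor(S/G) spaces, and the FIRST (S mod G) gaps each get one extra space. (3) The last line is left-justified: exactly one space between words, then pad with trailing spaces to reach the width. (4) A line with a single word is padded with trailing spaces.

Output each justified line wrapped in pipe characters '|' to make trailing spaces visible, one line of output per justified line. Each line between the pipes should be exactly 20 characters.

Answer: |yellow   dirty  book|
|end    music   small|
|orchestra  they  was|
|salt house bear big |

Derivation:
Line 1: ['yellow', 'dirty', 'book'] (min_width=17, slack=3)
Line 2: ['end', 'music', 'small'] (min_width=15, slack=5)
Line 3: ['orchestra', 'they', 'was'] (min_width=18, slack=2)
Line 4: ['salt', 'house', 'bear', 'big'] (min_width=19, slack=1)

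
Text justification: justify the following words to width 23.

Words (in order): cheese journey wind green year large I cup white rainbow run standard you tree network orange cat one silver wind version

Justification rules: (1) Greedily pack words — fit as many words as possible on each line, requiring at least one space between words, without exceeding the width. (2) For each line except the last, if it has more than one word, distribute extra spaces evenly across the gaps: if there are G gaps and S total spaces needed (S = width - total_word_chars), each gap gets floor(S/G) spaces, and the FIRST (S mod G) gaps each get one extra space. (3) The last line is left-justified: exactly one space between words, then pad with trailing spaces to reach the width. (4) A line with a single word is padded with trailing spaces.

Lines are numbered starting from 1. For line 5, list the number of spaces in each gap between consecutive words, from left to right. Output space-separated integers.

Line 1: ['cheese', 'journey', 'wind'] (min_width=19, slack=4)
Line 2: ['green', 'year', 'large', 'I', 'cup'] (min_width=22, slack=1)
Line 3: ['white', 'rainbow', 'run'] (min_width=17, slack=6)
Line 4: ['standard', 'you', 'tree'] (min_width=17, slack=6)
Line 5: ['network', 'orange', 'cat', 'one'] (min_width=22, slack=1)
Line 6: ['silver', 'wind', 'version'] (min_width=19, slack=4)

Answer: 2 1 1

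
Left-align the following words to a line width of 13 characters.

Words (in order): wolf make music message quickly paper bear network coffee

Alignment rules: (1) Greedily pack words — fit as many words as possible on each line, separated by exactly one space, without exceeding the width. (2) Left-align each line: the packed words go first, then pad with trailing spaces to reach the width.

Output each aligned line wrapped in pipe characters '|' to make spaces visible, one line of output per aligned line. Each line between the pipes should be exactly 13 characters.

Line 1: ['wolf', 'make'] (min_width=9, slack=4)
Line 2: ['music', 'message'] (min_width=13, slack=0)
Line 3: ['quickly', 'paper'] (min_width=13, slack=0)
Line 4: ['bear', 'network'] (min_width=12, slack=1)
Line 5: ['coffee'] (min_width=6, slack=7)

Answer: |wolf make    |
|music message|
|quickly paper|
|bear network |
|coffee       |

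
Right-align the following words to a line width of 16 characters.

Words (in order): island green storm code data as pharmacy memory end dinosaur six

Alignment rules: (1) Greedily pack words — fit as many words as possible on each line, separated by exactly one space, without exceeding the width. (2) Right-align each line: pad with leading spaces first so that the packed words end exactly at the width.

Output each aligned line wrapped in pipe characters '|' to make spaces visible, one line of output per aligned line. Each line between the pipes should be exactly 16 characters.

Line 1: ['island', 'green'] (min_width=12, slack=4)
Line 2: ['storm', 'code', 'data'] (min_width=15, slack=1)
Line 3: ['as', 'pharmacy'] (min_width=11, slack=5)
Line 4: ['memory', 'end'] (min_width=10, slack=6)
Line 5: ['dinosaur', 'six'] (min_width=12, slack=4)

Answer: |    island green|
| storm code data|
|     as pharmacy|
|      memory end|
|    dinosaur six|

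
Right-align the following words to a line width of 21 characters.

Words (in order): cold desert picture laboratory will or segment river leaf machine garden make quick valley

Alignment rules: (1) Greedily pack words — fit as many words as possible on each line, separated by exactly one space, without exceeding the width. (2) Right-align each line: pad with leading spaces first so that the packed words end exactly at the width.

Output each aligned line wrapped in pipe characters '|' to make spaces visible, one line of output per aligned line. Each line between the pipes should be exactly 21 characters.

Answer: |  cold desert picture|
|   laboratory will or|
|   segment river leaf|
|  machine garden make|
|         quick valley|

Derivation:
Line 1: ['cold', 'desert', 'picture'] (min_width=19, slack=2)
Line 2: ['laboratory', 'will', 'or'] (min_width=18, slack=3)
Line 3: ['segment', 'river', 'leaf'] (min_width=18, slack=3)
Line 4: ['machine', 'garden', 'make'] (min_width=19, slack=2)
Line 5: ['quick', 'valley'] (min_width=12, slack=9)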